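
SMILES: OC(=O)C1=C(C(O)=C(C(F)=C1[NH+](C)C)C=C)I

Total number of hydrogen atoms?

12

Hydrogens are implicit in SMILES; fill each atom to its normal valence:
  6 × C (aromatic): no H
  2 × C: 3 H each → 6
  2 × O: 1 H each → 2
  1 × C: 2 H
  1 × C: 1 H
  1 × C: no H
  1 × F: no H
  1 × I: no H
  1 × N (charge +1): 1 H
  1 × O: no H
  Total hydrogens = 12.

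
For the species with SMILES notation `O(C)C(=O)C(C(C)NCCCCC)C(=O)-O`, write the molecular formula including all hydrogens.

C11H21NO4

Heavy atoms from the SMILES: 11 C, 1 N, 4 O.
Implicit hydrogens by atom environment:
  4 × C: 2 H each → 8
  3 × C: 3 H each → 9
  3 × O: no H
  2 × C: 1 H each → 2
  2 × C: no H
  1 × N: 1 H
  1 × O: 1 H
  Total hydrogens = 21.
Molecular formula: C11H21NO4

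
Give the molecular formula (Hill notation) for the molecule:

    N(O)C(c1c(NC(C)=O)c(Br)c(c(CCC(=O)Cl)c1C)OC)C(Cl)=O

Heavy atoms from the SMILES: 1 Br, 15 C, 2 Cl, 2 N, 5 O.
Implicit hydrogens by atom environment:
  6 × C (aromatic): no H
  4 × O: no H
  3 × C: 3 H each → 9
  3 × C: no H
  2 × C: 2 H each → 4
  2 × Cl: no H
  2 × N: 1 H each → 2
  1 × Br: no H
  1 × C: 1 H
  1 × O: 1 H
  Total hydrogens = 17.
Molecular formula: C15H17BrCl2N2O5

C15H17BrCl2N2O5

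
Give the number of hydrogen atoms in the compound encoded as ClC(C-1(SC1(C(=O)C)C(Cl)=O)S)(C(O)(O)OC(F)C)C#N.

Hydrogens are implicit in SMILES; fill each atom to its normal valence:
  7 × C: no H
  3 × O: no H
  2 × C: 3 H each → 6
  2 × Cl: no H
  2 × O: 1 H each → 2
  1 × C: 1 H
  1 × F: no H
  1 × N: no H
  1 × S: 1 H
  1 × S: no H
  Total hydrogens = 10.

10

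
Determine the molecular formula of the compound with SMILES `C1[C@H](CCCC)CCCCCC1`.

C12H24

Heavy atoms from the SMILES: 12 C.
Implicit hydrogens by atom environment:
  10 × C: 2 H each → 20
  1 × C: 3 H
  1 × C: 1 H
  Total hydrogens = 24.
Molecular formula: C12H24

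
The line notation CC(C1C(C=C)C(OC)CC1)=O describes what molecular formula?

Heavy atoms from the SMILES: 10 C, 2 O.
Implicit hydrogens by atom environment:
  4 × C: 1 H each → 4
  3 × C: 2 H each → 6
  2 × C: 3 H each → 6
  2 × O: no H
  1 × C: no H
  Total hydrogens = 16.
Molecular formula: C10H16O2

C10H16O2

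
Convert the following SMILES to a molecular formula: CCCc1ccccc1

C9H12

Heavy atoms from the SMILES: 9 C.
Implicit hydrogens by atom environment:
  5 × C (aromatic): 1 H each → 5
  2 × C: 2 H each → 4
  1 × C: 3 H
  1 × C (aromatic): no H
  Total hydrogens = 12.
Molecular formula: C9H12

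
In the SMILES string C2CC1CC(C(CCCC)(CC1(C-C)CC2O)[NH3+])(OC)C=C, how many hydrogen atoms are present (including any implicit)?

Hydrogens are implicit in SMILES; fill each atom to its normal valence:
  10 × C: 2 H each → 20
  3 × C: 3 H each → 9
  3 × C: 1 H each → 3
  3 × C: no H
  1 × N (charge +1): 3 H
  1 × O: 1 H
  1 × O: no H
  Total hydrogens = 36.

36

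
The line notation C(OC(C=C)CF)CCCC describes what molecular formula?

Heavy atoms from the SMILES: 9 C, 1 F, 1 O.
Implicit hydrogens by atom environment:
  6 × C: 2 H each → 12
  2 × C: 1 H each → 2
  1 × C: 3 H
  1 × F: no H
  1 × O: no H
  Total hydrogens = 17.
Molecular formula: C9H17FO

C9H17FO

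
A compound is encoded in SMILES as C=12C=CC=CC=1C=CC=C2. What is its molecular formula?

Heavy atoms from the SMILES: 10 C.
Implicit hydrogens by atom environment:
  8 × C (aromatic): 1 H each → 8
  2 × C (aromatic): no H
  Total hydrogens = 8.
Molecular formula: C10H8

C10H8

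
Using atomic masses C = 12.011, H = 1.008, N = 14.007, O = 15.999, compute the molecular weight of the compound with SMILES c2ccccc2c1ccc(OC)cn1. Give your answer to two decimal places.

Molecular formula: C12H11NO.
M = 12×12.011 + 11×1.008 + 1×14.007 + 1×15.999 = 185.23 g/mol.

185.23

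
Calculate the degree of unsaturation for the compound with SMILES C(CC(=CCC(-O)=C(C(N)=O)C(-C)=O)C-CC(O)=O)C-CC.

5

Molecular formula from the SMILES: C16H25NO5.
DoU = (2C + 2 + N − H − X)/2 = (2·16 + 2 + 1 − 25 − 0)/2 = 10/2 = 5.
(Structurally: 0 ring(s) + 5 π bond(s) = 5.)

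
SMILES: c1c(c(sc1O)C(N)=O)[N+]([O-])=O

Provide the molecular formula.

C5H4N2O4S

Heavy atoms from the SMILES: 5 C, 2 N, 4 O, 1 S.
Implicit hydrogens by atom environment:
  3 × C (aromatic): no H
  2 × O: no H
  1 × C (aromatic): 1 H
  1 × C: no H
  1 × N: 2 H
  1 × N (charge +1): no H
  1 × O: 1 H
  1 × O (charge -1): no H
  1 × S (aromatic): no H
  Total hydrogens = 4.
Molecular formula: C5H4N2O4S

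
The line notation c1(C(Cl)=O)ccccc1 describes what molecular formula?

C7H5ClO

Heavy atoms from the SMILES: 7 C, 1 Cl, 1 O.
Implicit hydrogens by atom environment:
  5 × C (aromatic): 1 H each → 5
  1 × C (aromatic): no H
  1 × C: no H
  1 × Cl: no H
  1 × O: no H
  Total hydrogens = 5.
Molecular formula: C7H5ClO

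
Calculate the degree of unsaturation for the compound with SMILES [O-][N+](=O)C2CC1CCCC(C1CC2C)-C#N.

Molecular formula from the SMILES: C12H18N2O2.
DoU = (2C + 2 + N − H − X)/2 = (2·12 + 2 + 2 − 18 − 0)/2 = 10/2 = 5.
(Structurally: 2 ring(s) + 3 π bond(s) = 5.)

5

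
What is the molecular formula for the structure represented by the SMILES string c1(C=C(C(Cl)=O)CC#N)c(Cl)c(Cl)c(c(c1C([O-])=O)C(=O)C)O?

C14H7Cl3NO5-

Heavy atoms from the SMILES: 14 C, 3 Cl, 1 N, 5 O.
Implicit hydrogens by atom environment:
  6 × C (aromatic): no H
  5 × C: no H
  3 × Cl: no H
  3 × O: no H
  1 × C: 3 H
  1 × C: 2 H
  1 × C: 1 H
  1 × N: no H
  1 × O: 1 H
  1 × O (charge -1): no H
  Total hydrogens = 7.
Net charge -1.
Molecular formula: C14H7Cl3NO5-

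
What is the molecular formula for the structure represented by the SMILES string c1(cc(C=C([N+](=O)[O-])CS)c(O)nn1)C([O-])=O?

C8H6N3O5S-

Heavy atoms from the SMILES: 8 C, 3 N, 5 O, 1 S.
Implicit hydrogens by atom environment:
  3 × C (aromatic): no H
  2 × C: no H
  2 × N (aromatic): no H
  2 × O: no H
  2 × O (charge -1): no H
  1 × C: 2 H
  1 × C (aromatic): 1 H
  1 × C: 1 H
  1 × N (charge +1): no H
  1 × O: 1 H
  1 × S: 1 H
  Total hydrogens = 6.
Net charge -1.
Molecular formula: C8H6N3O5S-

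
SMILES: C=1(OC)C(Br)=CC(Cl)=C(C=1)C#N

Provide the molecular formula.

C8H5BrClNO

Heavy atoms from the SMILES: 1 Br, 8 C, 1 Cl, 1 N, 1 O.
Implicit hydrogens by atom environment:
  4 × C (aromatic): no H
  2 × C (aromatic): 1 H each → 2
  1 × Br: no H
  1 × C: 3 H
  1 × C: no H
  1 × Cl: no H
  1 × N: no H
  1 × O: no H
  Total hydrogens = 5.
Molecular formula: C8H5BrClNO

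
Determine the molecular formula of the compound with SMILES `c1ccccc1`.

C6H6

Heavy atoms from the SMILES: 6 C.
Implicit hydrogens by atom environment:
  6 × C (aromatic): 1 H each → 6
  Total hydrogens = 6.
Molecular formula: C6H6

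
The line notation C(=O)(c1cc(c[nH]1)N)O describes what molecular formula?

Heavy atoms from the SMILES: 5 C, 2 N, 2 O.
Implicit hydrogens by atom environment:
  2 × C (aromatic): 1 H each → 2
  2 × C (aromatic): no H
  1 × C: no H
  1 × N: 2 H
  1 × N (aromatic): 1 H
  1 × O: 1 H
  1 × O: no H
  Total hydrogens = 6.
Molecular formula: C5H6N2O2

C5H6N2O2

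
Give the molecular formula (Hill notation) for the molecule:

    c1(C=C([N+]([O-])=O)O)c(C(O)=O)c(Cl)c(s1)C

C8H6ClNO5S

Heavy atoms from the SMILES: 8 C, 1 Cl, 1 N, 5 O, 1 S.
Implicit hydrogens by atom environment:
  4 × C (aromatic): no H
  2 × C: no H
  2 × O: 1 H each → 2
  2 × O: no H
  1 × C: 3 H
  1 × C: 1 H
  1 × Cl: no H
  1 × N (charge +1): no H
  1 × O (charge -1): no H
  1 × S (aromatic): no H
  Total hydrogens = 6.
Molecular formula: C8H6ClNO5S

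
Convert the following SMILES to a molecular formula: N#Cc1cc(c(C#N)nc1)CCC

C10H9N3

Heavy atoms from the SMILES: 10 C, 3 N.
Implicit hydrogens by atom environment:
  3 × C (aromatic): no H
  2 × C: 2 H each → 4
  2 × C (aromatic): 1 H each → 2
  2 × C: no H
  2 × N: no H
  1 × C: 3 H
  1 × N (aromatic): no H
  Total hydrogens = 9.
Molecular formula: C10H9N3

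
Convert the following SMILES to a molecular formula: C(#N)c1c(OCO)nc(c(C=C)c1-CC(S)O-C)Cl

Heavy atoms from the SMILES: 12 C, 1 Cl, 2 N, 3 O, 1 S.
Implicit hydrogens by atom environment:
  5 × C (aromatic): no H
  3 × C: 2 H each → 6
  2 × C: 1 H each → 2
  2 × O: no H
  1 × C: 3 H
  1 × C: no H
  1 × Cl: no H
  1 × N (aromatic): no H
  1 × N: no H
  1 × O: 1 H
  1 × S: 1 H
  Total hydrogens = 13.
Molecular formula: C12H13ClN2O3S

C12H13ClN2O3S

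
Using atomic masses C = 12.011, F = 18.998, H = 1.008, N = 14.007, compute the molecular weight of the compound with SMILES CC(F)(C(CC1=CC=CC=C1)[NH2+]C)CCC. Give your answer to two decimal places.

224.34

Molecular formula: C14H23FN+.
M = 14×12.011 + 1×18.998 + 23×1.008 + 1×14.007 = 224.34 g/mol.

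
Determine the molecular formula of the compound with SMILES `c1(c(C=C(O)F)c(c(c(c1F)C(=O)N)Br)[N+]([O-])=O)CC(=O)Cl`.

C11H6BrClF2N2O5

Heavy atoms from the SMILES: 1 Br, 11 C, 1 Cl, 2 F, 2 N, 5 O.
Implicit hydrogens by atom environment:
  6 × C (aromatic): no H
  3 × C: no H
  3 × O: no H
  2 × F: no H
  1 × Br: no H
  1 × C: 2 H
  1 × C: 1 H
  1 × Cl: no H
  1 × N: 2 H
  1 × N (charge +1): no H
  1 × O: 1 H
  1 × O (charge -1): no H
  Total hydrogens = 6.
Molecular formula: C11H6BrClF2N2O5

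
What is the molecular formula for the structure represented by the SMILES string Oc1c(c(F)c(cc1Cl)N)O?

Heavy atoms from the SMILES: 6 C, 1 Cl, 1 F, 1 N, 2 O.
Implicit hydrogens by atom environment:
  5 × C (aromatic): no H
  2 × O: 1 H each → 2
  1 × C (aromatic): 1 H
  1 × Cl: no H
  1 × F: no H
  1 × N: 2 H
  Total hydrogens = 5.
Molecular formula: C6H5ClFNO2

C6H5ClFNO2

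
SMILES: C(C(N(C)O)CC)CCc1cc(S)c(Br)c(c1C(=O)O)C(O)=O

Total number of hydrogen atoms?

Hydrogens are implicit in SMILES; fill each atom to its normal valence:
  5 × C (aromatic): no H
  4 × C: 2 H each → 8
  3 × O: 1 H each → 3
  2 × C: 3 H each → 6
  2 × C: no H
  2 × O: no H
  1 × Br: no H
  1 × C (aromatic): 1 H
  1 × C: 1 H
  1 × N: no H
  1 × S: 1 H
  Total hydrogens = 20.

20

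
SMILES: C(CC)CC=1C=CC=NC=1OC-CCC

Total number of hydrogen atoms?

21

Hydrogens are implicit in SMILES; fill each atom to its normal valence:
  6 × C: 2 H each → 12
  3 × C (aromatic): 1 H each → 3
  2 × C: 3 H each → 6
  2 × C (aromatic): no H
  1 × N (aromatic): no H
  1 × O: no H
  Total hydrogens = 21.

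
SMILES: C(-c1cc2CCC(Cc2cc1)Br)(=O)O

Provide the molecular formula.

C11H11BrO2

Heavy atoms from the SMILES: 1 Br, 11 C, 2 O.
Implicit hydrogens by atom environment:
  3 × C: 2 H each → 6
  3 × C (aromatic): 1 H each → 3
  3 × C (aromatic): no H
  1 × Br: no H
  1 × C: 1 H
  1 × C: no H
  1 × O: 1 H
  1 × O: no H
  Total hydrogens = 11.
Molecular formula: C11H11BrO2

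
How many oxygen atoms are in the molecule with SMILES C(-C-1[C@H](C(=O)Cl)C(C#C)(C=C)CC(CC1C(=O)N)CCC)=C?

2

The symbol for oxygen appears 2 times in the SMILES.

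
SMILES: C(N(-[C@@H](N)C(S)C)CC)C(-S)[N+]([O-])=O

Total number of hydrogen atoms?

17

Hydrogens are implicit in SMILES; fill each atom to its normal valence:
  3 × C: 1 H each → 3
  2 × C: 3 H each → 6
  2 × C: 2 H each → 4
  2 × S: 1 H each → 2
  1 × N: 2 H
  1 × N: no H
  1 × N (charge +1): no H
  1 × O: no H
  1 × O (charge -1): no H
  Total hydrogens = 17.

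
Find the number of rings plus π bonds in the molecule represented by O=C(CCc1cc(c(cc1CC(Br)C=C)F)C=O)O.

7

Molecular formula from the SMILES: C14H14BrFO3.
DoU = (2C + 2 + N − H − X)/2 = (2·14 + 2 + 0 − 14 − 2)/2 = 14/2 = 7.
(Structurally: 1 ring(s) + 6 π bond(s) = 7.)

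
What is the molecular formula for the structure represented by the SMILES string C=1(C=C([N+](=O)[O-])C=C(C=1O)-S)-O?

Heavy atoms from the SMILES: 6 C, 1 N, 4 O, 1 S.
Implicit hydrogens by atom environment:
  4 × C (aromatic): no H
  2 × C (aromatic): 1 H each → 2
  2 × O: 1 H each → 2
  1 × N (charge +1): no H
  1 × O: no H
  1 × O (charge -1): no H
  1 × S: 1 H
  Total hydrogens = 5.
Molecular formula: C6H5NO4S

C6H5NO4S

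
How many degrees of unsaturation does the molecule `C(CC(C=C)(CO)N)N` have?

1

Molecular formula from the SMILES: C6H14N2O.
DoU = (2C + 2 + N − H − X)/2 = (2·6 + 2 + 2 − 14 − 0)/2 = 2/2 = 1.
(Structurally: 0 ring(s) + 1 π bond(s) = 1.)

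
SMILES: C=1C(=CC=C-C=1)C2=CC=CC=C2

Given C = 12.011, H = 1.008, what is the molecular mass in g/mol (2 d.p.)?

Molecular formula: C12H10.
M = 12×12.011 + 10×1.008 = 154.21 g/mol.

154.21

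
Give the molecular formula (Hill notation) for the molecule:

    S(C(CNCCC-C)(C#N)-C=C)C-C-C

C12H22N2S

Heavy atoms from the SMILES: 12 C, 2 N, 1 S.
Implicit hydrogens by atom environment:
  7 × C: 2 H each → 14
  2 × C: 3 H each → 6
  2 × C: no H
  1 × C: 1 H
  1 × N: 1 H
  1 × N: no H
  1 × S: no H
  Total hydrogens = 22.
Molecular formula: C12H22N2S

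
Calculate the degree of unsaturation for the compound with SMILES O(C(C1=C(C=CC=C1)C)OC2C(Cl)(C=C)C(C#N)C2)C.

8

Molecular formula from the SMILES: C16H18ClNO2.
DoU = (2C + 2 + N − H − X)/2 = (2·16 + 2 + 1 − 18 − 1)/2 = 16/2 = 8.
(Structurally: 2 ring(s) + 6 π bond(s) = 8.)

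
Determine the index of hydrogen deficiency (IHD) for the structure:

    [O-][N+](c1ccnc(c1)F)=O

Molecular formula from the SMILES: C5H3FN2O2.
DoU = (2C + 2 + N − H − X)/2 = (2·5 + 2 + 2 − 3 − 1)/2 = 10/2 = 5.
(Structurally: 1 ring(s) + 4 π bond(s) = 5.)

5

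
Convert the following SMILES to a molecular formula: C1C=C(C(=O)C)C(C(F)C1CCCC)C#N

Heavy atoms from the SMILES: 13 C, 1 F, 1 N, 1 O.
Implicit hydrogens by atom environment:
  4 × C: 2 H each → 8
  4 × C: 1 H each → 4
  3 × C: no H
  2 × C: 3 H each → 6
  1 × F: no H
  1 × N: no H
  1 × O: no H
  Total hydrogens = 18.
Molecular formula: C13H18FNO

C13H18FNO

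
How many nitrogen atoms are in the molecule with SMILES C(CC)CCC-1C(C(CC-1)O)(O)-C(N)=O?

1

The symbol for nitrogen appears 1 time in the SMILES.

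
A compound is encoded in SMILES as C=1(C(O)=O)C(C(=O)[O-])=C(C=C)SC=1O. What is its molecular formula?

C8H5O5S-

Heavy atoms from the SMILES: 8 C, 5 O, 1 S.
Implicit hydrogens by atom environment:
  4 × C (aromatic): no H
  2 × C: no H
  2 × O: 1 H each → 2
  2 × O: no H
  1 × C: 2 H
  1 × C: 1 H
  1 × O (charge -1): no H
  1 × S (aromatic): no H
  Total hydrogens = 5.
Net charge -1.
Molecular formula: C8H5O5S-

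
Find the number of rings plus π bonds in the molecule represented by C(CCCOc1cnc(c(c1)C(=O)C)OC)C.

Molecular formula from the SMILES: C13H19NO3.
DoU = (2C + 2 + N − H − X)/2 = (2·13 + 2 + 1 − 19 − 0)/2 = 10/2 = 5.
(Structurally: 1 ring(s) + 4 π bond(s) = 5.)

5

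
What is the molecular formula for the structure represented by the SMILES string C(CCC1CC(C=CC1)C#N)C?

C11H17N

Heavy atoms from the SMILES: 11 C, 1 N.
Implicit hydrogens by atom environment:
  5 × C: 2 H each → 10
  4 × C: 1 H each → 4
  1 × C: 3 H
  1 × C: no H
  1 × N: no H
  Total hydrogens = 17.
Molecular formula: C11H17N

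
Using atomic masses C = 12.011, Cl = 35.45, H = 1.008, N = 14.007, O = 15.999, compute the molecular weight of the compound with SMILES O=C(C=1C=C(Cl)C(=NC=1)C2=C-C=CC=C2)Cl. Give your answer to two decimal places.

252.09

Molecular formula: C12H7Cl2NO.
M = 12×12.011 + 2×35.45 + 7×1.008 + 1×14.007 + 1×15.999 = 252.09 g/mol.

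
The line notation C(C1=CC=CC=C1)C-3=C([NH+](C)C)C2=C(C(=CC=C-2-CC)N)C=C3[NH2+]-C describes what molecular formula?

Heavy atoms from the SMILES: 22 C, 3 N.
Implicit hydrogens by atom environment:
  8 × C (aromatic): 1 H each → 8
  8 × C (aromatic): no H
  4 × C: 3 H each → 12
  2 × C: 2 H each → 4
  1 × N (charge +1): 2 H
  1 × N: 2 H
  1 × N (charge +1): 1 H
  Total hydrogens = 29.
Net charge +2.
Molecular formula: [C22H29N3]2+

[C22H29N3]2+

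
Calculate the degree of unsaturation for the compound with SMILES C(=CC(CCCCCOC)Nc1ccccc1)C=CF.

6

Molecular formula from the SMILES: C17H24FNO.
DoU = (2C + 2 + N − H − X)/2 = (2·17 + 2 + 1 − 24 − 1)/2 = 12/2 = 6.
(Structurally: 1 ring(s) + 5 π bond(s) = 6.)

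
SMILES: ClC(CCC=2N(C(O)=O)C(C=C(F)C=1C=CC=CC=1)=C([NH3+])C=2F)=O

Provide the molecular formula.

C16H14ClF2N2O3+

Heavy atoms from the SMILES: 16 C, 1 Cl, 2 F, 2 N, 3 O.
Implicit hydrogens by atom environment:
  5 × C (aromatic): 1 H each → 5
  5 × C (aromatic): no H
  3 × C: no H
  2 × C: 2 H each → 4
  2 × F: no H
  2 × O: no H
  1 × C: 1 H
  1 × Cl: no H
  1 × N (charge +1): 3 H
  1 × N (aromatic): no H
  1 × O: 1 H
  Total hydrogens = 14.
Net charge +1.
Molecular formula: C16H14ClF2N2O3+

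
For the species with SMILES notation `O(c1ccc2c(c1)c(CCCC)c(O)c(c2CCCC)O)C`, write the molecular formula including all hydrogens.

C19H26O3

Heavy atoms from the SMILES: 19 C, 3 O.
Implicit hydrogens by atom environment:
  7 × C (aromatic): no H
  6 × C: 2 H each → 12
  3 × C: 3 H each → 9
  3 × C (aromatic): 1 H each → 3
  2 × O: 1 H each → 2
  1 × O: no H
  Total hydrogens = 26.
Molecular formula: C19H26O3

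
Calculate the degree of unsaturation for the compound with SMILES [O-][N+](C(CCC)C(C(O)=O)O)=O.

2

Molecular formula from the SMILES: C6H11NO5.
DoU = (2C + 2 + N − H − X)/2 = (2·6 + 2 + 1 − 11 − 0)/2 = 4/2 = 2.
(Structurally: 0 ring(s) + 2 π bond(s) = 2.)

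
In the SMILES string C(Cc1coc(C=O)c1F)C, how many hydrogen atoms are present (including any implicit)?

Hydrogens are implicit in SMILES; fill each atom to its normal valence:
  3 × C (aromatic): no H
  2 × C: 2 H each → 4
  1 × C: 3 H
  1 × C (aromatic): 1 H
  1 × C: 1 H
  1 × F: no H
  1 × O (aromatic): no H
  1 × O: no H
  Total hydrogens = 9.

9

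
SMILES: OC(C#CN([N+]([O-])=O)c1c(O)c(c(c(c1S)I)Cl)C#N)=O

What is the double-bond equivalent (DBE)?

10

Molecular formula from the SMILES: C10H3ClIN3O5S.
DoU = (2C + 2 + N − H − X)/2 = (2·10 + 2 + 3 − 3 − 2)/2 = 20/2 = 10.
(Structurally: 1 ring(s) + 9 π bond(s) = 10.)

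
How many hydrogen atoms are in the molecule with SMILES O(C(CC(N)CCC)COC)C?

Hydrogens are implicit in SMILES; fill each atom to its normal valence:
  4 × C: 2 H each → 8
  3 × C: 3 H each → 9
  2 × C: 1 H each → 2
  2 × O: no H
  1 × N: 2 H
  Total hydrogens = 21.

21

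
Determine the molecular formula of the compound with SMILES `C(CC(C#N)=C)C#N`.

Heavy atoms from the SMILES: 6 C, 2 N.
Implicit hydrogens by atom environment:
  3 × C: 2 H each → 6
  3 × C: no H
  2 × N: no H
  Total hydrogens = 6.
Molecular formula: C6H6N2

C6H6N2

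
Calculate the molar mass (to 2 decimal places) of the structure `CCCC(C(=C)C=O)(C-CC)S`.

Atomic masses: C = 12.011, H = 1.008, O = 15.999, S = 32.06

Molecular formula: C10H18OS.
M = 10×12.011 + 18×1.008 + 1×15.999 + 1×32.06 = 186.31 g/mol.

186.31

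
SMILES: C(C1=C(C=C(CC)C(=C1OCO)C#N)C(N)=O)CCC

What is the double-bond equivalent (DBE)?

Molecular formula from the SMILES: C15H20N2O3.
DoU = (2C + 2 + N − H − X)/2 = (2·15 + 2 + 2 − 20 − 0)/2 = 14/2 = 7.
(Structurally: 1 ring(s) + 6 π bond(s) = 7.)

7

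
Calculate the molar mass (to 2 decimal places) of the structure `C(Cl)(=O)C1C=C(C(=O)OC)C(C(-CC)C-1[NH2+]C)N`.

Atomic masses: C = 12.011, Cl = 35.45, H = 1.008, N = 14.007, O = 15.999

Molecular formula: C12H20ClN2O3+.
M = 12×12.011 + 1×35.45 + 20×1.008 + 2×14.007 + 3×15.999 = 275.75 g/mol.

275.75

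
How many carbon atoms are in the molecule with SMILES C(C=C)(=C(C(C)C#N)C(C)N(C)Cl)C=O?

The symbol for carbon appears 11 times in the SMILES. (Cl is a single chlorine, not C + l.)

11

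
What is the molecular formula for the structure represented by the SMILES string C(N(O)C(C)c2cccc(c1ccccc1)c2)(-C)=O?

Heavy atoms from the SMILES: 16 C, 1 N, 2 O.
Implicit hydrogens by atom environment:
  9 × C (aromatic): 1 H each → 9
  3 × C (aromatic): no H
  2 × C: 3 H each → 6
  1 × C: 1 H
  1 × C: no H
  1 × N: no H
  1 × O: 1 H
  1 × O: no H
  Total hydrogens = 17.
Molecular formula: C16H17NO2

C16H17NO2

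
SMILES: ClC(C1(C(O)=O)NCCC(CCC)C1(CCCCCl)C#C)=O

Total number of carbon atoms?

The symbol for carbon appears 16 times in the SMILES. (Cl is a single chlorine, not C + l.)

16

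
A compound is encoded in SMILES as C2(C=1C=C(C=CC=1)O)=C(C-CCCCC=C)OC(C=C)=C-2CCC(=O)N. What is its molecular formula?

Heavy atoms from the SMILES: 22 C, 1 N, 3 O.
Implicit hydrogens by atom environment:
  9 × C: 2 H each → 18
  6 × C (aromatic): no H
  4 × C (aromatic): 1 H each → 4
  2 × C: 1 H each → 2
  1 × C: no H
  1 × N: 2 H
  1 × O: 1 H
  1 × O (aromatic): no H
  1 × O: no H
  Total hydrogens = 27.
Molecular formula: C22H27NO3

C22H27NO3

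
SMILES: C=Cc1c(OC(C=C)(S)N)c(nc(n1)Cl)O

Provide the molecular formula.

C9H10ClN3O2S

Heavy atoms from the SMILES: 9 C, 1 Cl, 3 N, 2 O, 1 S.
Implicit hydrogens by atom environment:
  4 × C (aromatic): no H
  2 × C: 2 H each → 4
  2 × C: 1 H each → 2
  2 × N (aromatic): no H
  1 × C: no H
  1 × Cl: no H
  1 × N: 2 H
  1 × O: 1 H
  1 × O: no H
  1 × S: 1 H
  Total hydrogens = 10.
Molecular formula: C9H10ClN3O2S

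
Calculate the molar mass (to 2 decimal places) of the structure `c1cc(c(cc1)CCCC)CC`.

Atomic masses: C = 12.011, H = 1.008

Molecular formula: C12H18.
M = 12×12.011 + 18×1.008 = 162.28 g/mol.

162.28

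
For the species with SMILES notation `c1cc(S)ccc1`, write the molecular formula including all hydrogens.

Heavy atoms from the SMILES: 6 C, 1 S.
Implicit hydrogens by atom environment:
  5 × C (aromatic): 1 H each → 5
  1 × C (aromatic): no H
  1 × S: 1 H
  Total hydrogens = 6.
Molecular formula: C6H6S

C6H6S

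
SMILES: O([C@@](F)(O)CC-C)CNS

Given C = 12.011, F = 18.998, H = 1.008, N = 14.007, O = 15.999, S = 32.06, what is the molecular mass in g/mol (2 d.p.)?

169.21

Molecular formula: C5H12FNO2S.
M = 5×12.011 + 1×18.998 + 12×1.008 + 1×14.007 + 2×15.999 + 1×32.06 = 169.21 g/mol.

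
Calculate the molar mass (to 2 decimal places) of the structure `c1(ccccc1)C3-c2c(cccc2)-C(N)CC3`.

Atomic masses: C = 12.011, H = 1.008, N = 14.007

Molecular formula: C16H17N.
M = 16×12.011 + 17×1.008 + 1×14.007 = 223.32 g/mol.

223.32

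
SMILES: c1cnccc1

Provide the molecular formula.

Heavy atoms from the SMILES: 5 C, 1 N.
Implicit hydrogens by atom environment:
  5 × C (aromatic): 1 H each → 5
  1 × N (aromatic): no H
  Total hydrogens = 5.
Molecular formula: C5H5N

C5H5N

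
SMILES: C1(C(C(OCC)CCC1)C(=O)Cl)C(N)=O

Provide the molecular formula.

Heavy atoms from the SMILES: 10 C, 1 Cl, 1 N, 3 O.
Implicit hydrogens by atom environment:
  4 × C: 2 H each → 8
  3 × C: 1 H each → 3
  3 × O: no H
  2 × C: no H
  1 × C: 3 H
  1 × Cl: no H
  1 × N: 2 H
  Total hydrogens = 16.
Molecular formula: C10H16ClNO3

C10H16ClNO3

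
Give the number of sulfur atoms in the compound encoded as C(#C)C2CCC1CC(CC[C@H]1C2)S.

The symbol for sulfur appears 1 time in the SMILES.

1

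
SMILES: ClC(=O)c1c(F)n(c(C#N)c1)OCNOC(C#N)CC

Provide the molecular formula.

Heavy atoms from the SMILES: 11 C, 1 Cl, 1 F, 4 N, 3 O.
Implicit hydrogens by atom environment:
  3 × C (aromatic): no H
  3 × C: no H
  3 × O: no H
  2 × C: 2 H each → 4
  2 × N: no H
  1 × C: 3 H
  1 × C (aromatic): 1 H
  1 × C: 1 H
  1 × Cl: no H
  1 × F: no H
  1 × N: 1 H
  1 × N (aromatic): no H
  Total hydrogens = 10.
Molecular formula: C11H10ClFN4O3

C11H10ClFN4O3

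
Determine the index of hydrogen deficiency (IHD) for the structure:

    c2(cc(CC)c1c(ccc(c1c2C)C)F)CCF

7

Molecular formula from the SMILES: C16H18F2.
DoU = (2C + 2 + N − H − X)/2 = (2·16 + 2 + 0 − 18 − 2)/2 = 14/2 = 7.
(Structurally: 2 ring(s) + 5 π bond(s) = 7.)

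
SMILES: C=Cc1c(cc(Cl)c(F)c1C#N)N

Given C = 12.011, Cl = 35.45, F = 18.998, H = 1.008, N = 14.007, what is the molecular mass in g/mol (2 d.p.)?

Molecular formula: C9H6ClFN2.
M = 9×12.011 + 1×35.45 + 1×18.998 + 6×1.008 + 2×14.007 = 196.61 g/mol.

196.61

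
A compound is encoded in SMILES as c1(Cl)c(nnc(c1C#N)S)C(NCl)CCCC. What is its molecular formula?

C10H12Cl2N4S

Heavy atoms from the SMILES: 10 C, 2 Cl, 4 N, 1 S.
Implicit hydrogens by atom environment:
  4 × C (aromatic): no H
  3 × C: 2 H each → 6
  2 × Cl: no H
  2 × N (aromatic): no H
  1 × C: 3 H
  1 × C: 1 H
  1 × C: no H
  1 × N: 1 H
  1 × N: no H
  1 × S: 1 H
  Total hydrogens = 12.
Molecular formula: C10H12Cl2N4S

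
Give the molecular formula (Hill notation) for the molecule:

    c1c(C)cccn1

C6H7N

Heavy atoms from the SMILES: 6 C, 1 N.
Implicit hydrogens by atom environment:
  4 × C (aromatic): 1 H each → 4
  1 × C: 3 H
  1 × C (aromatic): no H
  1 × N (aromatic): no H
  Total hydrogens = 7.
Molecular formula: C6H7N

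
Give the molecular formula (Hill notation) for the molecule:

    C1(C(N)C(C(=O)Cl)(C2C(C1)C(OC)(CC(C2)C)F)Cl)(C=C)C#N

Heavy atoms from the SMILES: 16 C, 2 Cl, 1 F, 2 N, 2 O.
Implicit hydrogens by atom environment:
  5 × C: 1 H each → 5
  5 × C: no H
  4 × C: 2 H each → 8
  2 × C: 3 H each → 6
  2 × Cl: no H
  2 × O: no H
  1 × F: no H
  1 × N: 2 H
  1 × N: no H
  Total hydrogens = 21.
Molecular formula: C16H21Cl2FN2O2

C16H21Cl2FN2O2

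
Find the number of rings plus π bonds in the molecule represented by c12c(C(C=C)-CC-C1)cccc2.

6

Molecular formula from the SMILES: C12H14.
DoU = (2C + 2 + N − H − X)/2 = (2·12 + 2 + 0 − 14 − 0)/2 = 12/2 = 6.
(Structurally: 2 ring(s) + 4 π bond(s) = 6.)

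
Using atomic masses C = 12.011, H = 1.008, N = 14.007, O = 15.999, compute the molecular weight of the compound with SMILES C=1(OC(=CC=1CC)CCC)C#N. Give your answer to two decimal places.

163.22

Molecular formula: C10H13NO.
M = 10×12.011 + 13×1.008 + 1×14.007 + 1×15.999 = 163.22 g/mol.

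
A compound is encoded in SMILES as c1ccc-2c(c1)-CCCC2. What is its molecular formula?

C10H12

Heavy atoms from the SMILES: 10 C.
Implicit hydrogens by atom environment:
  4 × C: 2 H each → 8
  4 × C (aromatic): 1 H each → 4
  2 × C (aromatic): no H
  Total hydrogens = 12.
Molecular formula: C10H12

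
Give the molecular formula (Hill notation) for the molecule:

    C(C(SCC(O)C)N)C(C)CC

Heavy atoms from the SMILES: 9 C, 1 N, 1 O, 1 S.
Implicit hydrogens by atom environment:
  3 × C: 3 H each → 9
  3 × C: 2 H each → 6
  3 × C: 1 H each → 3
  1 × N: 2 H
  1 × O: 1 H
  1 × S: no H
  Total hydrogens = 21.
Molecular formula: C9H21NOS

C9H21NOS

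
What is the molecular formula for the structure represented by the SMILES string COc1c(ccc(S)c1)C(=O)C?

C9H10O2S

Heavy atoms from the SMILES: 9 C, 2 O, 1 S.
Implicit hydrogens by atom environment:
  3 × C (aromatic): 1 H each → 3
  3 × C (aromatic): no H
  2 × C: 3 H each → 6
  2 × O: no H
  1 × C: no H
  1 × S: 1 H
  Total hydrogens = 10.
Molecular formula: C9H10O2S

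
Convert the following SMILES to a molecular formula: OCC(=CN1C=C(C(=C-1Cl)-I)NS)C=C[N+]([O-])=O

Heavy atoms from the SMILES: 9 C, 1 Cl, 1 I, 3 N, 3 O, 1 S.
Implicit hydrogens by atom environment:
  3 × C: 1 H each → 3
  3 × C (aromatic): no H
  1 × C: 2 H
  1 × C (aromatic): 1 H
  1 × C: no H
  1 × Cl: no H
  1 × I: no H
  1 × N: 1 H
  1 × N (aromatic): no H
  1 × N (charge +1): no H
  1 × O: 1 H
  1 × O: no H
  1 × O (charge -1): no H
  1 × S: 1 H
  Total hydrogens = 9.
Molecular formula: C9H9ClIN3O3S

C9H9ClIN3O3S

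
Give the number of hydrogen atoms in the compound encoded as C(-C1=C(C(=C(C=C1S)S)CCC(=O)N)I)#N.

9

Hydrogens are implicit in SMILES; fill each atom to its normal valence:
  5 × C (aromatic): no H
  2 × C: 2 H each → 4
  2 × C: no H
  2 × S: 1 H each → 2
  1 × C (aromatic): 1 H
  1 × I: no H
  1 × N: 2 H
  1 × N: no H
  1 × O: no H
  Total hydrogens = 9.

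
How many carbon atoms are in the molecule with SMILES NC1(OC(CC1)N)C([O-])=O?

The symbol for carbon appears 5 times in the SMILES.

5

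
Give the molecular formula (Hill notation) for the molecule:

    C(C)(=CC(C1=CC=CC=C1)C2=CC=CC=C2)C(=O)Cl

Heavy atoms from the SMILES: 17 C, 1 Cl, 1 O.
Implicit hydrogens by atom environment:
  10 × C (aromatic): 1 H each → 10
  2 × C: 1 H each → 2
  2 × C: no H
  2 × C (aromatic): no H
  1 × C: 3 H
  1 × Cl: no H
  1 × O: no H
  Total hydrogens = 15.
Molecular formula: C17H15ClO

C17H15ClO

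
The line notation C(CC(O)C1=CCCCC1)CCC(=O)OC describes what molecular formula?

C13H22O3

Heavy atoms from the SMILES: 13 C, 3 O.
Implicit hydrogens by atom environment:
  8 × C: 2 H each → 16
  2 × C: 1 H each → 2
  2 × C: no H
  2 × O: no H
  1 × C: 3 H
  1 × O: 1 H
  Total hydrogens = 22.
Molecular formula: C13H22O3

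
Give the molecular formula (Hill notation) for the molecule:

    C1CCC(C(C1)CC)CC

Heavy atoms from the SMILES: 10 C.
Implicit hydrogens by atom environment:
  6 × C: 2 H each → 12
  2 × C: 3 H each → 6
  2 × C: 1 H each → 2
  Total hydrogens = 20.
Molecular formula: C10H20

C10H20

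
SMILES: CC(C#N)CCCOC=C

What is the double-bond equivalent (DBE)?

3

Molecular formula from the SMILES: C8H13NO.
DoU = (2C + 2 + N − H − X)/2 = (2·8 + 2 + 1 − 13 − 0)/2 = 6/2 = 3.
(Structurally: 0 ring(s) + 3 π bond(s) = 3.)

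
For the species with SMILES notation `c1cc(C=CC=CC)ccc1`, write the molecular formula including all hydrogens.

C11H12

Heavy atoms from the SMILES: 11 C.
Implicit hydrogens by atom environment:
  5 × C (aromatic): 1 H each → 5
  4 × C: 1 H each → 4
  1 × C: 3 H
  1 × C (aromatic): no H
  Total hydrogens = 12.
Molecular formula: C11H12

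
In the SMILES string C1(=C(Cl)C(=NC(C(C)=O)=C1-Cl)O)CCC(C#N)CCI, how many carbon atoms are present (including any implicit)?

13

The symbol for carbon appears 13 times in the SMILES. (Cl is a single chlorine, not C + l.)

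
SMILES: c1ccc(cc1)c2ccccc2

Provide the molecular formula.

C12H10

Heavy atoms from the SMILES: 12 C.
Implicit hydrogens by atom environment:
  10 × C (aromatic): 1 H each → 10
  2 × C (aromatic): no H
  Total hydrogens = 10.
Molecular formula: C12H10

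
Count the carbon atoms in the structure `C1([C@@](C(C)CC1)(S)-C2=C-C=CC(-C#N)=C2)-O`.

13

The symbol for carbon appears 13 times in the SMILES.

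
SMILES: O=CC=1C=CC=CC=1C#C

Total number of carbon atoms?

9

The symbol for carbon appears 9 times in the SMILES.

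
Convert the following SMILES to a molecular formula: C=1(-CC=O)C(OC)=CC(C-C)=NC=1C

C11H15NO2

Heavy atoms from the SMILES: 11 C, 1 N, 2 O.
Implicit hydrogens by atom environment:
  4 × C (aromatic): no H
  3 × C: 3 H each → 9
  2 × C: 2 H each → 4
  2 × O: no H
  1 × C (aromatic): 1 H
  1 × C: 1 H
  1 × N (aromatic): no H
  Total hydrogens = 15.
Molecular formula: C11H15NO2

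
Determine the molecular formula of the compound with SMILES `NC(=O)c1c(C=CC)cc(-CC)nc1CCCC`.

C15H22N2O

Heavy atoms from the SMILES: 15 C, 2 N, 1 O.
Implicit hydrogens by atom environment:
  4 × C: 2 H each → 8
  4 × C (aromatic): no H
  3 × C: 3 H each → 9
  2 × C: 1 H each → 2
  1 × C (aromatic): 1 H
  1 × C: no H
  1 × N: 2 H
  1 × N (aromatic): no H
  1 × O: no H
  Total hydrogens = 22.
Molecular formula: C15H22N2O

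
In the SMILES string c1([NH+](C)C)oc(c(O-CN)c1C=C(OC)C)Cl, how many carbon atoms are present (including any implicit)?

The symbol for carbon appears 11 times in the SMILES. Lowercase c denotes aromatic carbon and counts toward C.

11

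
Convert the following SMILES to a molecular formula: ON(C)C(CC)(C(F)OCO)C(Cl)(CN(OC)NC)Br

C10H22BrClFN3O4

Heavy atoms from the SMILES: 1 Br, 10 C, 1 Cl, 1 F, 3 N, 4 O.
Implicit hydrogens by atom environment:
  4 × C: 3 H each → 12
  3 × C: 2 H each → 6
  2 × C: no H
  2 × N: no H
  2 × O: 1 H each → 2
  2 × O: no H
  1 × Br: no H
  1 × C: 1 H
  1 × Cl: no H
  1 × F: no H
  1 × N: 1 H
  Total hydrogens = 22.
Molecular formula: C10H22BrClFN3O4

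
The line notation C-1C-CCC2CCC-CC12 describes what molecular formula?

Heavy atoms from the SMILES: 10 C.
Implicit hydrogens by atom environment:
  8 × C: 2 H each → 16
  2 × C: 1 H each → 2
  Total hydrogens = 18.
Molecular formula: C10H18

C10H18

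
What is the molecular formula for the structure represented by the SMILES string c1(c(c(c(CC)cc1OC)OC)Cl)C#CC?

Heavy atoms from the SMILES: 13 C, 1 Cl, 2 O.
Implicit hydrogens by atom environment:
  5 × C (aromatic): no H
  4 × C: 3 H each → 12
  2 × C: no H
  2 × O: no H
  1 × C: 2 H
  1 × C (aromatic): 1 H
  1 × Cl: no H
  Total hydrogens = 15.
Molecular formula: C13H15ClO2

C13H15ClO2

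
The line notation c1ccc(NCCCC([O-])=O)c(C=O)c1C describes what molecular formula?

Heavy atoms from the SMILES: 12 C, 1 N, 3 O.
Implicit hydrogens by atom environment:
  3 × C: 2 H each → 6
  3 × C (aromatic): 1 H each → 3
  3 × C (aromatic): no H
  2 × O: no H
  1 × C: 3 H
  1 × C: 1 H
  1 × C: no H
  1 × N: 1 H
  1 × O (charge -1): no H
  Total hydrogens = 14.
Net charge -1.
Molecular formula: C12H14NO3-

C12H14NO3-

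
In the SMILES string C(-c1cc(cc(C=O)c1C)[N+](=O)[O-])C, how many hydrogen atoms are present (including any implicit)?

11

Hydrogens are implicit in SMILES; fill each atom to its normal valence:
  4 × C (aromatic): no H
  2 × C: 3 H each → 6
  2 × C (aromatic): 1 H each → 2
  2 × O: no H
  1 × C: 2 H
  1 × C: 1 H
  1 × N (charge +1): no H
  1 × O (charge -1): no H
  Total hydrogens = 11.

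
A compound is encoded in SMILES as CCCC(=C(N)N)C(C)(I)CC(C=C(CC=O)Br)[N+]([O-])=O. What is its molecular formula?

Heavy atoms from the SMILES: 1 Br, 13 C, 1 I, 3 N, 3 O.
Implicit hydrogens by atom environment:
  4 × C: 2 H each → 8
  4 × C: no H
  3 × C: 1 H each → 3
  2 × C: 3 H each → 6
  2 × N: 2 H each → 4
  2 × O: no H
  1 × Br: no H
  1 × I: no H
  1 × N (charge +1): no H
  1 × O (charge -1): no H
  Total hydrogens = 21.
Molecular formula: C13H21BrIN3O3

C13H21BrIN3O3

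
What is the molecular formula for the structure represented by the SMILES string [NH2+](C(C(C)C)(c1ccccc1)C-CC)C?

C14H24N+

Heavy atoms from the SMILES: 14 C, 1 N.
Implicit hydrogens by atom environment:
  5 × C (aromatic): 1 H each → 5
  4 × C: 3 H each → 12
  2 × C: 2 H each → 4
  1 × C: 1 H
  1 × C: no H
  1 × C (aromatic): no H
  1 × N (charge +1): 2 H
  Total hydrogens = 24.
Net charge +1.
Molecular formula: C14H24N+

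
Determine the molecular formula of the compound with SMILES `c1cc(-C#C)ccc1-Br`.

C8H5Br

Heavy atoms from the SMILES: 1 Br, 8 C.
Implicit hydrogens by atom environment:
  4 × C (aromatic): 1 H each → 4
  2 × C (aromatic): no H
  1 × Br: no H
  1 × C: 1 H
  1 × C: no H
  Total hydrogens = 5.
Molecular formula: C8H5Br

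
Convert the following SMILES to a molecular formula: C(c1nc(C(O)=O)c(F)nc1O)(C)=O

C7H5FN2O4

Heavy atoms from the SMILES: 7 C, 1 F, 2 N, 4 O.
Implicit hydrogens by atom environment:
  4 × C (aromatic): no H
  2 × C: no H
  2 × N (aromatic): no H
  2 × O: 1 H each → 2
  2 × O: no H
  1 × C: 3 H
  1 × F: no H
  Total hydrogens = 5.
Molecular formula: C7H5FN2O4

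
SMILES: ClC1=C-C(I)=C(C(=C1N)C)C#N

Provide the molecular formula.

C8H6ClIN2

Heavy atoms from the SMILES: 8 C, 1 Cl, 1 I, 2 N.
Implicit hydrogens by atom environment:
  5 × C (aromatic): no H
  1 × C: 3 H
  1 × C (aromatic): 1 H
  1 × C: no H
  1 × Cl: no H
  1 × I: no H
  1 × N: 2 H
  1 × N: no H
  Total hydrogens = 6.
Molecular formula: C8H6ClIN2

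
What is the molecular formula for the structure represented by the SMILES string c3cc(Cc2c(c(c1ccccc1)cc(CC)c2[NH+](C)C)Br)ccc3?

C23H25BrN+

Heavy atoms from the SMILES: 1 Br, 23 C, 1 N.
Implicit hydrogens by atom environment:
  11 × C (aromatic): 1 H each → 11
  7 × C (aromatic): no H
  3 × C: 3 H each → 9
  2 × C: 2 H each → 4
  1 × Br: no H
  1 × N (charge +1): 1 H
  Total hydrogens = 25.
Net charge +1.
Molecular formula: C23H25BrN+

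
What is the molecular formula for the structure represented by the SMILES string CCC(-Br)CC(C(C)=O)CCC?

C10H19BrO

Heavy atoms from the SMILES: 1 Br, 10 C, 1 O.
Implicit hydrogens by atom environment:
  4 × C: 2 H each → 8
  3 × C: 3 H each → 9
  2 × C: 1 H each → 2
  1 × Br: no H
  1 × C: no H
  1 × O: no H
  Total hydrogens = 19.
Molecular formula: C10H19BrO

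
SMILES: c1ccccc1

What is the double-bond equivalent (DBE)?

4

Molecular formula from the SMILES: C6H6.
DoU = (2C + 2 + N − H − X)/2 = (2·6 + 2 + 0 − 6 − 0)/2 = 8/2 = 4.
(Structurally: 1 ring(s) + 3 π bond(s) = 4.)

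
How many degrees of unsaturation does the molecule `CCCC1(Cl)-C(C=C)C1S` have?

2

Molecular formula from the SMILES: C8H13ClS.
DoU = (2C + 2 + N − H − X)/2 = (2·8 + 2 + 0 − 13 − 1)/2 = 4/2 = 2.
(Structurally: 1 ring(s) + 1 π bond(s) = 2.)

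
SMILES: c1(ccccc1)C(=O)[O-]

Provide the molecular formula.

Heavy atoms from the SMILES: 7 C, 2 O.
Implicit hydrogens by atom environment:
  5 × C (aromatic): 1 H each → 5
  1 × C (aromatic): no H
  1 × C: no H
  1 × O: no H
  1 × O (charge -1): no H
  Total hydrogens = 5.
Net charge -1.
Molecular formula: C7H5O2-

C7H5O2-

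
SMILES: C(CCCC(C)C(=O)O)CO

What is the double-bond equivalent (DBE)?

Molecular formula from the SMILES: C8H16O3.
DoU = (2C + 2 + N − H − X)/2 = (2·8 + 2 + 0 − 16 − 0)/2 = 2/2 = 1.
(Structurally: 0 ring(s) + 1 π bond(s) = 1.)

1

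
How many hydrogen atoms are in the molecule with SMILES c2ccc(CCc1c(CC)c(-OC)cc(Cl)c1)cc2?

Hydrogens are implicit in SMILES; fill each atom to its normal valence:
  7 × C (aromatic): 1 H each → 7
  5 × C (aromatic): no H
  3 × C: 2 H each → 6
  2 × C: 3 H each → 6
  1 × Cl: no H
  1 × O: no H
  Total hydrogens = 19.

19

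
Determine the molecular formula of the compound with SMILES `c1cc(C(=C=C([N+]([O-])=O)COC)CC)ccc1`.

Heavy atoms from the SMILES: 13 C, 1 N, 3 O.
Implicit hydrogens by atom environment:
  5 × C (aromatic): 1 H each → 5
  3 × C: no H
  2 × C: 3 H each → 6
  2 × C: 2 H each → 4
  2 × O: no H
  1 × C (aromatic): no H
  1 × N (charge +1): no H
  1 × O (charge -1): no H
  Total hydrogens = 15.
Molecular formula: C13H15NO3

C13H15NO3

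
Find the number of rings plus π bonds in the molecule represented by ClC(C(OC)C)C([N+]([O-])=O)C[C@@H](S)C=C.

2

Molecular formula from the SMILES: C9H16ClNO3S.
DoU = (2C + 2 + N − H − X)/2 = (2·9 + 2 + 1 − 16 − 1)/2 = 4/2 = 2.
(Structurally: 0 ring(s) + 2 π bond(s) = 2.)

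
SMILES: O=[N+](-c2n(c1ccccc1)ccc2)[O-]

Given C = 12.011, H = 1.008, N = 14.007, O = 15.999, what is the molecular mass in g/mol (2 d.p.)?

Molecular formula: C10H8N2O2.
M = 10×12.011 + 8×1.008 + 2×14.007 + 2×15.999 = 188.19 g/mol.

188.19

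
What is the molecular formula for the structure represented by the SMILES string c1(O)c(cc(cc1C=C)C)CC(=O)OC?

C12H14O3

Heavy atoms from the SMILES: 12 C, 3 O.
Implicit hydrogens by atom environment:
  4 × C (aromatic): no H
  2 × C: 3 H each → 6
  2 × C: 2 H each → 4
  2 × C (aromatic): 1 H each → 2
  2 × O: no H
  1 × C: 1 H
  1 × C: no H
  1 × O: 1 H
  Total hydrogens = 14.
Molecular formula: C12H14O3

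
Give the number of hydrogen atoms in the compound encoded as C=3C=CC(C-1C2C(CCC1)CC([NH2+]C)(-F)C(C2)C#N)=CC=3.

Hydrogens are implicit in SMILES; fill each atom to its normal valence:
  5 × C: 2 H each → 10
  5 × C (aromatic): 1 H each → 5
  4 × C: 1 H each → 4
  2 × C: no H
  1 × C: 3 H
  1 × C (aromatic): no H
  1 × F: no H
  1 × N (charge +1): 2 H
  1 × N: no H
  Total hydrogens = 24.

24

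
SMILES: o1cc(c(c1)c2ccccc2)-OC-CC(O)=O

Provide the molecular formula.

Heavy atoms from the SMILES: 13 C, 4 O.
Implicit hydrogens by atom environment:
  7 × C (aromatic): 1 H each → 7
  3 × C (aromatic): no H
  2 × C: 2 H each → 4
  2 × O: no H
  1 × C: no H
  1 × O: 1 H
  1 × O (aromatic): no H
  Total hydrogens = 12.
Molecular formula: C13H12O4

C13H12O4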